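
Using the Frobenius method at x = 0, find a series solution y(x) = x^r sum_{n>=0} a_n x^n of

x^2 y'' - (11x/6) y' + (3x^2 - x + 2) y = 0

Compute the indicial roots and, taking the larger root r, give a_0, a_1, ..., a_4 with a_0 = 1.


Write in Frobenius form y'' + (p(x)/x) y' + (q(x)/x^2) y = 0:
  p(x) = -11/6,  q(x) = 3x^2 - x + 2.
Indicial equation: r(r-1) + (-11/6) r + (2) = 0 -> roots r_1 = 3/2, r_2 = 4/3.
Take r = r_1 = 3/2. Let y(x) = x^r sum_{n>=0} a_n x^n with a_0 = 1.
Substitute y = x^r sum a_n x^n and match x^{r+n}. The recurrence is
  D(n) a_n - 1 a_{n-1} + 3 a_{n-2} = 0,  where D(n) = (r+n)(r+n-1) + (-11/6)(r+n) + (2).
  a_n = [1 a_{n-1} - 3 a_{n-2}] / D(n).
Since the indicial polynomial factors as (r - r_1)(r - r_2), D(n) = (r_1 + n - r_1)(r_1 + n - r_2) = n(n + 1/6).
Evaluating step by step (a_0 = 1):
  n = 1: D(1) = 1(1 + 1/6) = 7/6; numerator = 1(1) = 1; a_1 = (1)/(7/6) = 6/7
  n = 2: D(2) = 2(2 + 1/6) = 13/3; numerator = 1(6/7) - 3(1) = -15/7; a_2 = (-15/7)/(13/3) = -45/91
  n = 3: D(3) = 3(3 + 1/6) = 19/2; numerator = 1(-45/91) - 3(6/7) = -279/91; a_3 = (-279/91)/(19/2) = -558/1729
  n = 4: D(4) = 4(4 + 1/6) = 50/3; numerator = 1(-558/1729) - 3(-45/91) = 2007/1729; a_4 = (2007/1729)/(50/3) = 6021/86450

r = 3/2; a_0 = 1; a_1 = 6/7; a_2 = -45/91; a_3 = -558/1729; a_4 = 6021/86450


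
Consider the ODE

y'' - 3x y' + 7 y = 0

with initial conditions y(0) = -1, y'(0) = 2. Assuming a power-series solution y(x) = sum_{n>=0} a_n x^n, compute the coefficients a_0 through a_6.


Ansatz: y(x) = sum_{n>=0} a_n x^n, so y'(x) = sum_{n>=1} n a_n x^(n-1) and y''(x) = sum_{n>=2} n(n-1) a_n x^(n-2).
Substitute into P(x) y'' + Q(x) y' + R(x) y = 0 with P(x) = 1, Q(x) = -3x, R(x) = 7, and match powers of x.
Initial conditions: a_0 = -1, a_1 = 2.
Setting the coefficient of each power of x to zero and solving order by order (substituting the coefficients already found):
  x^0: 2 a_2 + 7 a_0 = 0  ->  2 a_2 = -7 a_0 = 7  ->  a_2 = 7/2
  x^1: 6 a_3 + 4 a_1 = 0  ->  6 a_3 = -4 a_1 = -8  ->  a_3 = -4/3
  x^2: 12 a_4 + a_2 = 0  ->  12 a_4 = -a_2 = -7/2  ->  a_4 = -7/24
  x^3: 20 a_5 - 2 a_3 = 0  ->  20 a_5 = 2 a_3 = -8/3  ->  a_5 = -2/15
  x^4: 30 a_6 - 5 a_4 = 0  ->  30 a_6 = 5 a_4 = -35/24  ->  a_6 = -7/144
Truncated series: y(x) = -1 + 2 x + (7/2) x^2 - (4/3) x^3 - (7/24) x^4 - (2/15) x^5 - (7/144) x^6 + O(x^7).

a_0 = -1; a_1 = 2; a_2 = 7/2; a_3 = -4/3; a_4 = -7/24; a_5 = -2/15; a_6 = -7/144


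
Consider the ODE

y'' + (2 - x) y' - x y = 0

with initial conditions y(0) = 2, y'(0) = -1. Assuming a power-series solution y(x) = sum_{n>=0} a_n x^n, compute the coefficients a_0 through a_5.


Ansatz: y(x) = sum_{n>=0} a_n x^n, so y'(x) = sum_{n>=1} n a_n x^(n-1) and y''(x) = sum_{n>=2} n(n-1) a_n x^(n-2).
Substitute into P(x) y'' + Q(x) y' + R(x) y = 0 with P(x) = 1, Q(x) = 2 - x, R(x) = -x, and match powers of x.
Initial conditions: a_0 = 2, a_1 = -1.
Setting the coefficient of each power of x to zero and solving order by order (substituting the coefficients already found):
  x^0: 2 a_2 + 2 a_1 = 0  ->  2 a_2 = -2 a_1 = 2  ->  a_2 = 1
  x^1: 6 a_3 + 4 a_2 - a_1 - a_0 = 0  ->  6 a_3 = -4 a_2 + a_1 + a_0 = -3  ->  a_3 = -1/2
  x^2: 12 a_4 + 6 a_3 - 2 a_2 - a_1 = 0  ->  12 a_4 = -6 a_3 + 2 a_2 + a_1 = 4  ->  a_4 = 1/3
  x^3: 20 a_5 + 8 a_4 - 3 a_3 - a_2 = 0  ->  20 a_5 = -8 a_4 + 3 a_3 + a_2 = -19/6  ->  a_5 = -19/120
Truncated series: y(x) = 2 - x + x^2 - (1/2) x^3 + (1/3) x^4 - (19/120) x^5 + O(x^6).

a_0 = 2; a_1 = -1; a_2 = 1; a_3 = -1/2; a_4 = 1/3; a_5 = -19/120


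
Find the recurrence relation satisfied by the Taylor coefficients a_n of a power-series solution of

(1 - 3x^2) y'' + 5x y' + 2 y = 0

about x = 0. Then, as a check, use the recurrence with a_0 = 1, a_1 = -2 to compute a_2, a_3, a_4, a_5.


Substitute y = sum_n a_n x^n.
(1 - 3 x^2) y'' contributes (n+2)(n+1) a_{n+2} - 3 n(n-1) a_n at x^n.
5 x y'(x) contributes 5 n a_n at x^n.
2 y(x) contributes 2 a_n at x^n.
Matching x^n: (n+2)(n+1) a_{n+2} + (-3 n(n-1) + 5 n + 2) a_n = 0.
Thus a_{n+2} = (3 n(n-1) - 5 n - 2) / ((n+1)(n+2)) * a_n.

Check with a_0 = 1, a_1 = -2 (apply the recurrence for n = 0, 1, 2, 3): a_0 = 1, a_1 = -2, a_2 = -1, a_3 = 7/3, a_4 = 1/2, a_5 = 7/60.

a_(n+2) = (3 n(n-1) - 5 n - 2) / ((n+1)(n+2)) * a_n; check: a_0 = 1, a_1 = -2, a_2 = -1, a_3 = 7/3, a_4 = 1/2, a_5 = 7/60


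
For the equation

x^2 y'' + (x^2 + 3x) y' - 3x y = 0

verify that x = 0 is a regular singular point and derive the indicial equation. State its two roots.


Divide by x^2 to reach normal form y'' + P_1(x) y' + P_2(x) y = 0 with P_1(x) = 1 + 3/x and P_2(x) = -3/x.
x = 0 is a singular point because the y'-coefficient 1 + 3/x has a pole at x = 0 and the y-coefficient -3/x has a pole at x = 0.
It is a regular singular point because x P_1(x) = p(x) = x + 3 and x^2 P_2(x) = q(x) = -3x are polynomials, hence analytic at x = 0.
p(0) = 3,  q(0) = 0.
Indicial equation: r(r-1) + p(0) r + q(0) = 0, i.e. r^2 + (p(0) - 1) r + q(0) = 0, i.e. r^2 + 2 r = 0.
Discriminant: (2)^2 - 4(0) = 4, so r = (-2 ± 2)/2.
Solving: r_1 = 0, r_2 = -2.

indicial: r^2 + 2 r = 0; roots r_1 = 0, r_2 = -2


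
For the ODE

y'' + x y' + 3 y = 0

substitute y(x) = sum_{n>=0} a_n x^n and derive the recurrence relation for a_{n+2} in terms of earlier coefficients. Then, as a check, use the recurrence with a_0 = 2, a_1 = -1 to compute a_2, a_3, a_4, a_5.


Substitute y = sum_n a_n x^n.
y''(x) has coefficient (n+2)(n+1) a_{n+2} at x^n;
x y'(x) has coefficient n a_n at x^n (shift);
3 y(x) has coefficient 3 a_n at x^n.
Matching x^n: (n+2)(n+1) a_{n+2} + (n + 3) a_n = 0.
Thus a_{n+2} = (-n - 3) / ((n+1)(n+2)) * a_n.

Check with a_0 = 2, a_1 = -1 (apply the recurrence for n = 0, 1, 2, 3): a_0 = 2, a_1 = -1, a_2 = -3, a_3 = 2/3, a_4 = 5/4, a_5 = -1/5.

a_(n+2) = (-n - 3) / ((n+1)(n+2)) * a_n; check: a_0 = 2, a_1 = -1, a_2 = -3, a_3 = 2/3, a_4 = 5/4, a_5 = -1/5


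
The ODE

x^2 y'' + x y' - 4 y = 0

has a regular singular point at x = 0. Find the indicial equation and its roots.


Divide by x^2 to reach normal form y'' + P_1(x) y' + P_2(x) y = 0 with P_1(x) = 1/x and P_2(x) = -4/x^2.
x = 0 is a singular point because the y'-coefficient 1/x has a pole at x = 0 and the y-coefficient -4/x^2 has a pole at x = 0.
It is a regular singular point because x P_1(x) = p(x) = 1 and x^2 P_2(x) = q(x) = -4 are polynomials, hence analytic at x = 0.
p(0) = 1,  q(0) = -4.
Indicial equation: r(r-1) + p(0) r + q(0) = 0, i.e. r^2 + (p(0) - 1) r + q(0) = 0, i.e. r^2 - 4 = 0.
Discriminant: (0)^2 - 4(-4) = 16, so r = (0 ± 4)/2.
Solving: r_1 = 2, r_2 = -2.

indicial: r^2 - 4 = 0; roots r_1 = 2, r_2 = -2


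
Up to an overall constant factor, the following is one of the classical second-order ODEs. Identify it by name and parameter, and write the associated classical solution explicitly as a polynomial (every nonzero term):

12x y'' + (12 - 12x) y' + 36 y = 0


All three coefficients share the factor 12; dividing through by 12 gives  x y'' + (1 - x) y' + 3 y = 0.
This matches the Laguerre equation x y'' + (1 - x) y' + n y = 0 with n = 3; the polynomial solution is L_3(x).
With y = sum_k a_k x^k, matching x^k gives (k+1)k a_{k+1} + (k+1) a_{k+1} - k a_k + n a_k = 0, i.e. (k+1)^2 a_{k+1} = (k - n) a_k = (k - 3) a_k. The right side vanishes at k = 3, so the series terminates at degree 3.
Standard normalization L_n(0) = 1 gives a_0 = 1. Work upward with a_{k+1} = (k - 3) a_k / (k+1)^2:
  a_1 = (0 - 3)(1) / 1^2 = -3/1 = -3
  a_2 = (1 - 3)(-3) / 2^2 = 6/4 = 3/2
  a_3 = (2 - 3)(3/2) / 3^2 = (-3/2)/9 = -1/6
Hence L_3(x) = -x^3/6 + 3 x^2/2 - 3 x + 1.

L_3(x); series = -x^3/6 + 3 x^2/2 - 3 x + 1


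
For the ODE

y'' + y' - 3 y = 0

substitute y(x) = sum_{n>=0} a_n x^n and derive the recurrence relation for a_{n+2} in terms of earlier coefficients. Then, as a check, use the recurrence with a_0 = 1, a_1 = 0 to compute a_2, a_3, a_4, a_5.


Substitute y = sum_n a_n x^n.
y''(x) has coefficient (n+2)(n+1) a_{n+2} at x^n;
y'(x) has coefficient (n+1) a_{n+1} at x^n;
-3 y(x) has coefficient -3 a_n at x^n.
Matching x^n: (n+2)(n+1) a_{n+2} + (n+1) a_{n+1} - 3 a_n = 0.
Thus a_{n+2} = [-(n+1) a_{n+1} + 3 a_n] / ((n+1)(n+2)).

Check with a_0 = 1, a_1 = 0 (apply the recurrence for n = 0, 1, 2, 3): a_0 = 1, a_1 = 0, a_2 = 3/2, a_3 = -1/2, a_4 = 1/2, a_5 = -7/40.

a_(n+2) = [-(n+1) a_(n+1) + 3 a_n] / ((n+1)(n+2)); check: a_0 = 1, a_1 = 0, a_2 = 3/2, a_3 = -1/2, a_4 = 1/2, a_5 = -7/40


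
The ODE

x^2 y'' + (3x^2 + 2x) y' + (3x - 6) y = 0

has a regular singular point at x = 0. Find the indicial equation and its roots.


Divide by x^2 to reach normal form y'' + P_1(x) y' + P_2(x) y = 0 with P_1(x) = 3 + 2/x and P_2(x) = 3/x - 6/x^2.
x = 0 is a singular point because the y'-coefficient 3 + 2/x has a pole at x = 0 and the y-coefficient 3/x - 6/x^2 has a pole at x = 0.
It is a regular singular point because x P_1(x) = p(x) = 3x + 2 and x^2 P_2(x) = q(x) = 3x - 6 are polynomials, hence analytic at x = 0.
p(0) = 2,  q(0) = -6.
Indicial equation: r(r-1) + p(0) r + q(0) = 0, i.e. r^2 + (p(0) - 1) r + q(0) = 0, i.e. r^2 + 1 r - 6 = 0.
Discriminant: (1)^2 - 4(-6) = 25, so r = (-1 ± 5)/2.
Solving: r_1 = 2, r_2 = -3.

indicial: r^2 + 1 r - 6 = 0; roots r_1 = 2, r_2 = -3


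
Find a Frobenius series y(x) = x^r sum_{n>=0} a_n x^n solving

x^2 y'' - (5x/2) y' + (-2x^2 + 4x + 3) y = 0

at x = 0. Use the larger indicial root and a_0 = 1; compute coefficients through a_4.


Write in Frobenius form y'' + (p(x)/x) y' + (q(x)/x^2) y = 0:
  p(x) = -5/2,  q(x) = -2x^2 + 4x + 3.
Indicial equation: r(r-1) + (-5/2) r + (3) = 0 -> roots r_1 = 2, r_2 = 3/2.
Take r = r_1 = 2. Let y(x) = x^r sum_{n>=0} a_n x^n with a_0 = 1.
Substitute y = x^r sum a_n x^n and match x^{r+n}. The recurrence is
  D(n) a_n + 4 a_{n-1} - 2 a_{n-2} = 0,  where D(n) = (r+n)(r+n-1) + (-5/2)(r+n) + (3).
  a_n = [-4 a_{n-1} + 2 a_{n-2}] / D(n).
Since the indicial polynomial factors as (r - r_1)(r - r_2), D(n) = (r_1 + n - r_1)(r_1 + n - r_2) = n(n + 1/2).
Evaluating step by step (a_0 = 1):
  n = 1: D(1) = 1(1 + 1/2) = 3/2; numerator = -4(1) = -4; a_1 = (-4)/(3/2) = -8/3
  n = 2: D(2) = 2(2 + 1/2) = 5; numerator = -4(-8/3) + 2(1) = 38/3; a_2 = (38/3)/(5) = 38/15
  n = 3: D(3) = 3(3 + 1/2) = 21/2; numerator = -4(38/15) + 2(-8/3) = -232/15; a_3 = (-232/15)/(21/2) = -464/315
  n = 4: D(4) = 4(4 + 1/2) = 18; numerator = -4(-464/315) + 2(38/15) = 3452/315; a_4 = (3452/315)/(18) = 1726/2835

r = 2; a_0 = 1; a_1 = -8/3; a_2 = 38/15; a_3 = -464/315; a_4 = 1726/2835


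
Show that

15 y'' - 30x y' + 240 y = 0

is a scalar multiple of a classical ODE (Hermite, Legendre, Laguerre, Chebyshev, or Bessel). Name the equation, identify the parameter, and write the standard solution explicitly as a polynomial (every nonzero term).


All three coefficients share the factor 15; dividing through by 15 gives  y'' - 2x y' + 16 y = 0.
This matches the Hermite equation y'' - 2x y' + 2n y = 0 with 2n = 16, so n = 8; the polynomial solution is H_8(x).
With y = sum_k a_k x^k, matching x^k gives (k+2)(k+1) a_{k+2} = 2(k - n) a_k = 2(k - 8) a_k. The right side vanishes at k = 8, so the series with the parity of 8 terminates at degree 8.
Standard normalization: leading coefficient of H_n is 2^n, so a_8 = 2^8 = 256. Work downward with a_k = (k+1)(k+2) a_{k+2} / (2(k - n)):
  a_6 = (7)(8)(256) / (2(6 - 8)) = 14336/(-4) = -3584
  a_4 = (5)(6)(-3584) / (2(4 - 8)) = -107520/(-8) = 13440
  a_2 = (3)(4)(13440) / (2(2 - 8)) = 161280/(-12) = -13440
  a_0 = (1)(2)(-13440) / (2(0 - 8)) = -26880/(-16) = 1680
Hence H_8(x) = 256 x^8 - 3584 x^6 + 13440 x^4 - 13440 x^2 + 1680.

H_8(x); series = 256 x^8 - 3584 x^6 + 13440 x^4 - 13440 x^2 + 1680


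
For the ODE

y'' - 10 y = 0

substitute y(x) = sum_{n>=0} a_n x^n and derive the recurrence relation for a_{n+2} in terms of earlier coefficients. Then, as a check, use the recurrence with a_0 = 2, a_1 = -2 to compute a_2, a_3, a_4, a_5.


Substitute y = sum_n a_n x^n into y'' + (const) y = 0.
y''(x) = sum_{n>=0} (n+2)(n+1) a_{n+2} x^n.
The ODE becomes sum_n [(n+2)(n+1) a_{n+2} - 10 a_n] x^n = 0.
Setting each coefficient to zero gives the recurrence:
  (n+2)(n+1) a_{n+2} - 10 a_n = 0,
  a_{n+2} = 10 / ((n+1)(n+2)) a_n.

Check with a_0 = 2, a_1 = -2 (apply the recurrence for n = 0, 1, 2, 3): a_0 = 2, a_1 = -2, a_2 = 10, a_3 = -10/3, a_4 = 25/3, a_5 = -5/3.

a_{n+2} = 10/((n+1)(n+2)) * a_n; check: a_0 = 2, a_1 = -2, a_2 = 10, a_3 = -10/3, a_4 = 25/3, a_5 = -5/3


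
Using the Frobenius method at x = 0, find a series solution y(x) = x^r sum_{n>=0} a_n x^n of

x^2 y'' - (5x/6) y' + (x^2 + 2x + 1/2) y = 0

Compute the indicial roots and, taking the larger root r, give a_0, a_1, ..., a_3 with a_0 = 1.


Write in Frobenius form y'' + (p(x)/x) y' + (q(x)/x^2) y = 0:
  p(x) = -5/6,  q(x) = x^2 + 2x + 1/2.
Indicial equation: r(r-1) + (-5/6) r + (1/2) = 0 -> roots r_1 = 3/2, r_2 = 1/3.
Take r = r_1 = 3/2. Let y(x) = x^r sum_{n>=0} a_n x^n with a_0 = 1.
Substitute y = x^r sum a_n x^n and match x^{r+n}. The recurrence is
  D(n) a_n + 2 a_{n-1} + 1 a_{n-2} = 0,  where D(n) = (r+n)(r+n-1) + (-5/6)(r+n) + (1/2).
  a_n = [-2 a_{n-1} - 1 a_{n-2}] / D(n).
Since the indicial polynomial factors as (r - r_1)(r - r_2), D(n) = (r_1 + n - r_1)(r_1 + n - r_2) = n(n + 7/6).
Evaluating step by step (a_0 = 1):
  n = 1: D(1) = 1(1 + 7/6) = 13/6; numerator = -2(1) = -2; a_1 = (-2)/(13/6) = -12/13
  n = 2: D(2) = 2(2 + 7/6) = 19/3; numerator = -2(-12/13) - 1(1) = 11/13; a_2 = (11/13)/(19/3) = 33/247
  n = 3: D(3) = 3(3 + 7/6) = 25/2; numerator = -2(33/247) - 1(-12/13) = 162/247; a_3 = (162/247)/(25/2) = 324/6175

r = 3/2; a_0 = 1; a_1 = -12/13; a_2 = 33/247; a_3 = 324/6175


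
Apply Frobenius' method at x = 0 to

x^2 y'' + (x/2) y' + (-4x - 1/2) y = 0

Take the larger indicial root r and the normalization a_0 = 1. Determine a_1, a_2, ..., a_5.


Write in Frobenius form y'' + (p(x)/x) y' + (q(x)/x^2) y = 0:
  p(x) = 1/2,  q(x) = -4x - 1/2.
Indicial equation: r(r-1) + (1/2) r + (-1/2) = 0 -> roots r_1 = 1, r_2 = -1/2.
Take r = r_1 = 1. Let y(x) = x^r sum_{n>=0} a_n x^n with a_0 = 1.
Substitute y = x^r sum a_n x^n and match x^{r+n}. The recurrence is
  D(n) a_n - 4 a_{n-1} = 0,  where D(n) = (r+n)(r+n-1) + (1/2)(r+n) + (-1/2).
  a_n = 4 / D(n) * a_{n-1}.
Since the indicial polynomial factors as (r - r_1)(r - r_2), D(n) = (r_1 + n - r_1)(r_1 + n - r_2) = n(n + 3/2).
Evaluating step by step (a_0 = 1):
  n = 1: D(1) = 1(1 + 3/2) = 5/2; numerator = 4(1) = 4; a_1 = (4)/(5/2) = 8/5
  n = 2: D(2) = 2(2 + 3/2) = 7; numerator = 4(8/5) = 32/5; a_2 = (32/5)/(7) = 32/35
  n = 3: D(3) = 3(3 + 3/2) = 27/2; numerator = 4(32/35) = 128/35; a_3 = (128/35)/(27/2) = 256/945
  n = 4: D(4) = 4(4 + 3/2) = 22; numerator = 4(256/945) = 1024/945; a_4 = (1024/945)/(22) = 512/10395
  n = 5: D(5) = 5(5 + 3/2) = 65/2; numerator = 4(512/10395) = 2048/10395; a_5 = (2048/10395)/(65/2) = 4096/675675

r = 1; a_0 = 1; a_1 = 8/5; a_2 = 32/35; a_3 = 256/945; a_4 = 512/10395; a_5 = 4096/675675


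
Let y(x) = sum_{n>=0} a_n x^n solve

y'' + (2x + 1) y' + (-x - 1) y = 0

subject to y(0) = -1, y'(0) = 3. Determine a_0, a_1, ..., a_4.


Ansatz: y(x) = sum_{n>=0} a_n x^n, so y'(x) = sum_{n>=1} n a_n x^(n-1) and y''(x) = sum_{n>=2} n(n-1) a_n x^(n-2).
Substitute into P(x) y'' + Q(x) y' + R(x) y = 0 with P(x) = 1, Q(x) = 2x + 1, R(x) = -x - 1, and match powers of x.
Initial conditions: a_0 = -1, a_1 = 3.
Setting the coefficient of each power of x to zero and solving order by order (substituting the coefficients already found):
  x^0: 2 a_2 + a_1 - a_0 = 0  ->  2 a_2 = -a_1 + a_0 = -4  ->  a_2 = -2
  x^1: 6 a_3 + 2 a_2 + a_1 - a_0 = 0  ->  6 a_3 = -2 a_2 - a_1 + a_0 = 0  ->  a_3 = 0
  x^2: 12 a_4 + 3 a_3 + 3 a_2 - a_1 = 0  ->  12 a_4 = -3 a_3 - 3 a_2 + a_1 = 9  ->  a_4 = 3/4
Truncated series: y(x) = -1 + 3 x - 2 x^2 + (3/4) x^4 + O(x^5).

a_0 = -1; a_1 = 3; a_2 = -2; a_3 = 0; a_4 = 3/4


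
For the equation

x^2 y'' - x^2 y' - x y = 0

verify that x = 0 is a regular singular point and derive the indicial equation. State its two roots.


Divide by x^2 to reach normal form y'' + P_1(x) y' + P_2(x) y = 0 with P_1(x) = -1 and P_2(x) = -1/x.
x = 0 is a singular point because the y-coefficient -1/x has a pole at x = 0.
It is a regular singular point because x P_1(x) = p(x) = -x and x^2 P_2(x) = q(x) = -x are polynomials, hence analytic at x = 0.
p(0) = 0,  q(0) = 0.
Indicial equation: r(r-1) + p(0) r + q(0) = 0, i.e. r^2 + (p(0) - 1) r + q(0) = 0, i.e. r^2 - 1 r = 0.
Discriminant: (-1)^2 - 4(0) = 1, so r = (1 ± 1)/2.
Solving: r_1 = 1, r_2 = 0.

indicial: r^2 - 1 r = 0; roots r_1 = 1, r_2 = 0


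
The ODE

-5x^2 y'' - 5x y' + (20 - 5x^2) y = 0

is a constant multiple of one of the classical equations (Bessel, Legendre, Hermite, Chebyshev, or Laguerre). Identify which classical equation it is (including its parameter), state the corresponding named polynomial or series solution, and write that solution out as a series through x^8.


All three coefficients share the factor -5; dividing through by -5 gives  x^2 y'' + x y' + (x^2 - 4) y = 0.
This matches the Bessel equation x^2 y'' + x y' + (x^2 - nu^2) y = 0 with nu^2 = 4, so nu = 2; the solution bounded at x = 0 is J_2(x).
Frobenius at x = 0: indicial roots ±nu; for r = nu the recurrence k(k + 2nu) c_k = -c_{k-2} gives the standard series J_nu(x) = sum_{k>=0} (-1)^k / (k! (k+nu)!) (x/2)^(2k+nu). Evaluate the first 4 terms:
  k = 0: (-1)^0 / (0! * 2! * 2^2) x^2 = 1/(1*2*4) x^2 = (1/8) x^2
  k = 1: (-1)^1 / (1! * 3! * 2^4) x^4 = -1/(1*6*16) x^4 = (-1/96) x^4
  k = 2: (-1)^2 / (2! * 4! * 2^6) x^6 = 1/(2*24*64) x^6 = (1/3072) x^6
  k = 3: (-1)^3 / (3! * 5! * 2^8) x^8 = -1/(6*120*256) x^8 = (-1/184320) x^8
Hence J_2(x) = -x^8/184320 + x^6/3072 - x^4/96 + x^2/8 + ....

J_2(x); series = -x^8/184320 + x^6/3072 - x^4/96 + x^2/8


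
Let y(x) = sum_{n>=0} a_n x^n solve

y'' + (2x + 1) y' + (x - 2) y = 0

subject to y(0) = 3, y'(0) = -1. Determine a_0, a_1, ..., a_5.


Ansatz: y(x) = sum_{n>=0} a_n x^n, so y'(x) = sum_{n>=1} n a_n x^(n-1) and y''(x) = sum_{n>=2} n(n-1) a_n x^(n-2).
Substitute into P(x) y'' + Q(x) y' + R(x) y = 0 with P(x) = 1, Q(x) = 2x + 1, R(x) = x - 2, and match powers of x.
Initial conditions: a_0 = 3, a_1 = -1.
Setting the coefficient of each power of x to zero and solving order by order (substituting the coefficients already found):
  x^0: 2 a_2 + a_1 - 2 a_0 = 0  ->  2 a_2 = -a_1 + 2 a_0 = 7  ->  a_2 = 7/2
  x^1: 6 a_3 + 2 a_2 + a_0 = 0  ->  6 a_3 = -2 a_2 - a_0 = -10  ->  a_3 = -5/3
  x^2: 12 a_4 + 3 a_3 + 2 a_2 + a_1 = 0  ->  12 a_4 = -3 a_3 - 2 a_2 - a_1 = -1  ->  a_4 = -1/12
  x^3: 20 a_5 + 4 a_4 + 4 a_3 + a_2 = 0  ->  20 a_5 = -4 a_4 - 4 a_3 - a_2 = 7/2  ->  a_5 = 7/40
Truncated series: y(x) = 3 - x + (7/2) x^2 - (5/3) x^3 - (1/12) x^4 + (7/40) x^5 + O(x^6).

a_0 = 3; a_1 = -1; a_2 = 7/2; a_3 = -5/3; a_4 = -1/12; a_5 = 7/40


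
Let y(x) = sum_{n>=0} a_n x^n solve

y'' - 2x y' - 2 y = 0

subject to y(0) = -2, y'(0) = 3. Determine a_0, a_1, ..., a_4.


Ansatz: y(x) = sum_{n>=0} a_n x^n, so y'(x) = sum_{n>=1} n a_n x^(n-1) and y''(x) = sum_{n>=2} n(n-1) a_n x^(n-2).
Substitute into P(x) y'' + Q(x) y' + R(x) y = 0 with P(x) = 1, Q(x) = -2x, R(x) = -2, and match powers of x.
Initial conditions: a_0 = -2, a_1 = 3.
Setting the coefficient of each power of x to zero and solving order by order (substituting the coefficients already found):
  x^0: 2 a_2 - 2 a_0 = 0  ->  2 a_2 = 2 a_0 = -4  ->  a_2 = -2
  x^1: 6 a_3 - 4 a_1 = 0  ->  6 a_3 = 4 a_1 = 12  ->  a_3 = 2
  x^2: 12 a_4 - 6 a_2 = 0  ->  12 a_4 = 6 a_2 = -12  ->  a_4 = -1
Truncated series: y(x) = -2 + 3 x - 2 x^2 + 2 x^3 - x^4 + O(x^5).

a_0 = -2; a_1 = 3; a_2 = -2; a_3 = 2; a_4 = -1


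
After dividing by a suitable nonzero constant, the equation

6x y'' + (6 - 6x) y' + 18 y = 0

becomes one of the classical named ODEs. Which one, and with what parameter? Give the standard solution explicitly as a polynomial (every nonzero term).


All three coefficients share the factor 6; dividing through by 6 gives  x y'' + (1 - x) y' + 3 y = 0.
This matches the Laguerre equation x y'' + (1 - x) y' + n y = 0 with n = 3; the polynomial solution is L_3(x).
With y = sum_k a_k x^k, matching x^k gives (k+1)k a_{k+1} + (k+1) a_{k+1} - k a_k + n a_k = 0, i.e. (k+1)^2 a_{k+1} = (k - n) a_k = (k - 3) a_k. The right side vanishes at k = 3, so the series terminates at degree 3.
Standard normalization L_n(0) = 1 gives a_0 = 1. Work upward with a_{k+1} = (k - 3) a_k / (k+1)^2:
  a_1 = (0 - 3)(1) / 1^2 = -3/1 = -3
  a_2 = (1 - 3)(-3) / 2^2 = 6/4 = 3/2
  a_3 = (2 - 3)(3/2) / 3^2 = (-3/2)/9 = -1/6
Hence L_3(x) = -x^3/6 + 3 x^2/2 - 3 x + 1.

L_3(x); series = -x^3/6 + 3 x^2/2 - 3 x + 1


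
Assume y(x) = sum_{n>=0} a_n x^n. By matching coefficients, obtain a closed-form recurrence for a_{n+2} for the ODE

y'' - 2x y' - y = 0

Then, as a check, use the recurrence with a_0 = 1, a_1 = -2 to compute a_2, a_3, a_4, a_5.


Substitute y = sum_n a_n x^n.
y''(x) has coefficient (n+2)(n+1) a_{n+2} at x^n;
-2 x y'(x) has coefficient -2 n a_n at x^n (shift);
-y(x) has coefficient -1 a_n at x^n.
Matching x^n: (n+2)(n+1) a_{n+2} + (-2n - 1) a_n = 0.
Thus a_{n+2} = (2n + 1) / ((n+1)(n+2)) * a_n.

Check with a_0 = 1, a_1 = -2 (apply the recurrence for n = 0, 1, 2, 3): a_0 = 1, a_1 = -2, a_2 = 1/2, a_3 = -1, a_4 = 5/24, a_5 = -7/20.

a_(n+2) = (2n + 1) / ((n+1)(n+2)) * a_n; check: a_0 = 1, a_1 = -2, a_2 = 1/2, a_3 = -1, a_4 = 5/24, a_5 = -7/20


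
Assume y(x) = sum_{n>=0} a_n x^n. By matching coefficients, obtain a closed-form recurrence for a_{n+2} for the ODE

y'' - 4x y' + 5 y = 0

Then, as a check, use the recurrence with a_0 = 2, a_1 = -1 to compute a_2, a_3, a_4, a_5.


Substitute y = sum_n a_n x^n.
y''(x) has coefficient (n+2)(n+1) a_{n+2} at x^n;
-4 x y'(x) has coefficient -4 n a_n at x^n (shift);
5 y(x) has coefficient 5 a_n at x^n.
Matching x^n: (n+2)(n+1) a_{n+2} + (-4n + 5) a_n = 0.
Thus a_{n+2} = (4n - 5) / ((n+1)(n+2)) * a_n.

Check with a_0 = 2, a_1 = -1 (apply the recurrence for n = 0, 1, 2, 3): a_0 = 2, a_1 = -1, a_2 = -5, a_3 = 1/6, a_4 = -5/4, a_5 = 7/120.

a_(n+2) = (4n - 5) / ((n+1)(n+2)) * a_n; check: a_0 = 2, a_1 = -1, a_2 = -5, a_3 = 1/6, a_4 = -5/4, a_5 = 7/120


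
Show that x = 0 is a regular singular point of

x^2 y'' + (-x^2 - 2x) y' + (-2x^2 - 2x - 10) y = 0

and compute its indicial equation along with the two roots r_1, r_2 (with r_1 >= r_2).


Divide by x^2 to reach normal form y'' + P_1(x) y' + P_2(x) y = 0 with P_1(x) = -1 - 2/x and P_2(x) = -2 - 2/x - 10/x^2.
x = 0 is a singular point because the y'-coefficient -1 - 2/x has a pole at x = 0 and the y-coefficient -2 - 2/x - 10/x^2 has a pole at x = 0.
It is a regular singular point because x P_1(x) = p(x) = -x - 2 and x^2 P_2(x) = q(x) = -2x^2 - 2x - 10 are polynomials, hence analytic at x = 0.
p(0) = -2,  q(0) = -10.
Indicial equation: r(r-1) + p(0) r + q(0) = 0, i.e. r^2 + (p(0) - 1) r + q(0) = 0, i.e. r^2 - 3 r - 10 = 0.
Discriminant: (-3)^2 - 4(-10) = 49, so r = (3 ± 7)/2.
Solving: r_1 = 5, r_2 = -2.

indicial: r^2 - 3 r - 10 = 0; roots r_1 = 5, r_2 = -2


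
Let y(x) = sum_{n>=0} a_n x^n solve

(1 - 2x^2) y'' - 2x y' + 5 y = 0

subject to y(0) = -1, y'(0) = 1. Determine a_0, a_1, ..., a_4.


Ansatz: y(x) = sum_{n>=0} a_n x^n, so y'(x) = sum_{n>=1} n a_n x^(n-1) and y''(x) = sum_{n>=2} n(n-1) a_n x^(n-2).
Substitute into P(x) y'' + Q(x) y' + R(x) y = 0 with P(x) = 1 - 2x^2, Q(x) = -2x, R(x) = 5, and match powers of x.
Initial conditions: a_0 = -1, a_1 = 1.
Setting the coefficient of each power of x to zero and solving order by order (substituting the coefficients already found):
  x^0: 2 a_2 + 5 a_0 = 0  ->  2 a_2 = -5 a_0 = 5  ->  a_2 = 5/2
  x^1: 6 a_3 + 3 a_1 = 0  ->  6 a_3 = -3 a_1 = -3  ->  a_3 = -1/2
  x^2: 12 a_4 - 3 a_2 = 0  ->  12 a_4 = 3 a_2 = 15/2  ->  a_4 = 5/8
Truncated series: y(x) = -1 + x + (5/2) x^2 - (1/2) x^3 + (5/8) x^4 + O(x^5).

a_0 = -1; a_1 = 1; a_2 = 5/2; a_3 = -1/2; a_4 = 5/8


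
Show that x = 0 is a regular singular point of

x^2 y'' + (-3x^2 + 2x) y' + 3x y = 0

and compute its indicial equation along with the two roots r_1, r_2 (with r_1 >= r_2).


Divide by x^2 to reach normal form y'' + P_1(x) y' + P_2(x) y = 0 with P_1(x) = -3 + 2/x and P_2(x) = 3/x.
x = 0 is a singular point because the y'-coefficient -3 + 2/x has a pole at x = 0 and the y-coefficient 3/x has a pole at x = 0.
It is a regular singular point because x P_1(x) = p(x) = 2 - 3x and x^2 P_2(x) = q(x) = 3x are polynomials, hence analytic at x = 0.
p(0) = 2,  q(0) = 0.
Indicial equation: r(r-1) + p(0) r + q(0) = 0, i.e. r^2 + (p(0) - 1) r + q(0) = 0, i.e. r^2 + 1 r = 0.
Discriminant: (1)^2 - 4(0) = 1, so r = (-1 ± 1)/2.
Solving: r_1 = 0, r_2 = -1.

indicial: r^2 + 1 r = 0; roots r_1 = 0, r_2 = -1


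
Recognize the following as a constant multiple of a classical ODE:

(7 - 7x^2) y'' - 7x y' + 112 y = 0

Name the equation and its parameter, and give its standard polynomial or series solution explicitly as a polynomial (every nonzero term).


All three coefficients share the factor 7; dividing through by 7 gives  (1 - x^2) y'' - x y' + 16 y = 0.
This matches the Chebyshev equation (1 - x^2) y'' - x y' + n^2 y = 0 (note the -x y' term, not -2x y') with n^2 = 16, so n = 4; the polynomial solution is T_4(x).
With y = sum_k a_k x^k, matching x^k gives (k+2)(k+1) a_{k+2} = (k^2 - n^2) a_k = (k - 4)(k + 4) a_k. The right side vanishes at k = 4, so the series with the parity of 4 terminates at degree 4.
Standard normalization: leading coefficient of T_n is 2^(n-1), so a_4 = 2^3 = 8. Work downward with a_k = (k+1)(k+2) a_{k+2} / ((k - 4)(k + 4)):
  a_2 = (3)(4)(8) / ((2 - 4)(2 + 4)) = 96/(-12) = -8
  a_0 = (1)(2)(-8) / ((0 - 4)(0 + 4)) = -16/(-16) = 1
Hence T_4(x) = 8 x^4 - 8 x^2 + 1.

T_4(x); series = 8 x^4 - 8 x^2 + 1


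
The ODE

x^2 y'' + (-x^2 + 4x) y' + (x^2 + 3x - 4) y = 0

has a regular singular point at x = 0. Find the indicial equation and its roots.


Divide by x^2 to reach normal form y'' + P_1(x) y' + P_2(x) y = 0 with P_1(x) = -1 + 4/x and P_2(x) = 1 + 3/x - 4/x^2.
x = 0 is a singular point because the y'-coefficient -1 + 4/x has a pole at x = 0 and the y-coefficient 1 + 3/x - 4/x^2 has a pole at x = 0.
It is a regular singular point because x P_1(x) = p(x) = 4 - x and x^2 P_2(x) = q(x) = x^2 + 3x - 4 are polynomials, hence analytic at x = 0.
p(0) = 4,  q(0) = -4.
Indicial equation: r(r-1) + p(0) r + q(0) = 0, i.e. r^2 + (p(0) - 1) r + q(0) = 0, i.e. r^2 + 3 r - 4 = 0.
Discriminant: (3)^2 - 4(-4) = 25, so r = (-3 ± 5)/2.
Solving: r_1 = 1, r_2 = -4.

indicial: r^2 + 3 r - 4 = 0; roots r_1 = 1, r_2 = -4


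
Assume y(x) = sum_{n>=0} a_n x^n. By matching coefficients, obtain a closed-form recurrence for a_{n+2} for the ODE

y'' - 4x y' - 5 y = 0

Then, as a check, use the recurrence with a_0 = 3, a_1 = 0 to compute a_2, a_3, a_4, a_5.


Substitute y = sum_n a_n x^n.
y''(x) has coefficient (n+2)(n+1) a_{n+2} at x^n;
-4 x y'(x) has coefficient -4 n a_n at x^n (shift);
-5 y(x) has coefficient -5 a_n at x^n.
Matching x^n: (n+2)(n+1) a_{n+2} + (-4n - 5) a_n = 0.
Thus a_{n+2} = (4n + 5) / ((n+1)(n+2)) * a_n.

Check with a_0 = 3, a_1 = 0 (apply the recurrence for n = 0, 1, 2, 3): a_0 = 3, a_1 = 0, a_2 = 15/2, a_3 = 0, a_4 = 65/8, a_5 = 0.

a_(n+2) = (4n + 5) / ((n+1)(n+2)) * a_n; check: a_0 = 3, a_1 = 0, a_2 = 15/2, a_3 = 0, a_4 = 65/8, a_5 = 0


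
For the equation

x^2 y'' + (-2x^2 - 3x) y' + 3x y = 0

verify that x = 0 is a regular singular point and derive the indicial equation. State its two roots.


Divide by x^2 to reach normal form y'' + P_1(x) y' + P_2(x) y = 0 with P_1(x) = -2 - 3/x and P_2(x) = 3/x.
x = 0 is a singular point because the y'-coefficient -2 - 3/x has a pole at x = 0 and the y-coefficient 3/x has a pole at x = 0.
It is a regular singular point because x P_1(x) = p(x) = -2x - 3 and x^2 P_2(x) = q(x) = 3x are polynomials, hence analytic at x = 0.
p(0) = -3,  q(0) = 0.
Indicial equation: r(r-1) + p(0) r + q(0) = 0, i.e. r^2 + (p(0) - 1) r + q(0) = 0, i.e. r^2 - 4 r = 0.
Discriminant: (-4)^2 - 4(0) = 16, so r = (4 ± 4)/2.
Solving: r_1 = 4, r_2 = 0.

indicial: r^2 - 4 r = 0; roots r_1 = 4, r_2 = 0


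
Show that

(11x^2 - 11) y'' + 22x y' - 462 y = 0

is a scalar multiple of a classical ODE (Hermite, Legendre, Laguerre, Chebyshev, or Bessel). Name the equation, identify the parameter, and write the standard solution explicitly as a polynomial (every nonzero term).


All three coefficients share the factor -11; dividing through by -11 gives  (1 - x^2) y'' - 2x y' + 42 y = 0.
This matches the Legendre equation (1 - x^2) y'' - 2x y' + n(n+1) y = 0 (note the -2x y' term) with n(n+1) = 42, so n = 6; the polynomial solution is P_6(x).
With y = sum_k a_k x^k, matching x^k gives (k+2)(k+1) a_{k+2} = [k(k+1) - n(n+1)] a_k = (k - 6)(k + 7) a_k. The right side vanishes at k = 6, so the series with the parity of 6 terminates at degree 6.
Standard normalization (P_n(1) = 1): leading coefficient (2n)!/(2^n (n!)^2) = 479001600/(64*518400) = 231/16, so a_6 = 231/16. Work downward with a_k = (k+1)(k+2) a_{k+2} / ((k - 6)(k + 7)):
  a_4 = (5)(6)(231/16) / ((4 - 6)(4 + 7)) = (3465/8)/(-22) = -315/16
  a_2 = (3)(4)(-315/16) / ((2 - 6)(2 + 7)) = (-945/4)/(-36) = 105/16
  a_0 = (1)(2)(105/16) / ((0 - 6)(0 + 7)) = (105/8)/(-42) = -5/16
Hence P_6(x) = 231 x^6/16 - 315 x^4/16 + 105 x^2/16 - 5/16.

P_6(x); series = 231 x^6/16 - 315 x^4/16 + 105 x^2/16 - 5/16


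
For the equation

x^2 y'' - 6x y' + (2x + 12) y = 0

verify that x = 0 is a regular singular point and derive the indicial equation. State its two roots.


Divide by x^2 to reach normal form y'' + P_1(x) y' + P_2(x) y = 0 with P_1(x) = -6/x and P_2(x) = 2/x + 12/x^2.
x = 0 is a singular point because the y'-coefficient -6/x has a pole at x = 0 and the y-coefficient 2/x + 12/x^2 has a pole at x = 0.
It is a regular singular point because x P_1(x) = p(x) = -6 and x^2 P_2(x) = q(x) = 2x + 12 are polynomials, hence analytic at x = 0.
p(0) = -6,  q(0) = 12.
Indicial equation: r(r-1) + p(0) r + q(0) = 0, i.e. r^2 + (p(0) - 1) r + q(0) = 0, i.e. r^2 - 7 r + 12 = 0.
Discriminant: (-7)^2 - 4(12) = 1, so r = (7 ± 1)/2.
Solving: r_1 = 4, r_2 = 3.

indicial: r^2 - 7 r + 12 = 0; roots r_1 = 4, r_2 = 3


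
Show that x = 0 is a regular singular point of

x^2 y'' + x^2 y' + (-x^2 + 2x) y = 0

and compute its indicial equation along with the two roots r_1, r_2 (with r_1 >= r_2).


Divide by x^2 to reach normal form y'' + P_1(x) y' + P_2(x) y = 0 with P_1(x) = 1 and P_2(x) = -1 + 2/x.
x = 0 is a singular point because the y-coefficient -1 + 2/x has a pole at x = 0.
It is a regular singular point because x P_1(x) = p(x) = x and x^2 P_2(x) = q(x) = -x^2 + 2x are polynomials, hence analytic at x = 0.
p(0) = 0,  q(0) = 0.
Indicial equation: r(r-1) + p(0) r + q(0) = 0, i.e. r^2 + (p(0) - 1) r + q(0) = 0, i.e. r^2 - 1 r = 0.
Discriminant: (-1)^2 - 4(0) = 1, so r = (1 ± 1)/2.
Solving: r_1 = 1, r_2 = 0.

indicial: r^2 - 1 r = 0; roots r_1 = 1, r_2 = 0


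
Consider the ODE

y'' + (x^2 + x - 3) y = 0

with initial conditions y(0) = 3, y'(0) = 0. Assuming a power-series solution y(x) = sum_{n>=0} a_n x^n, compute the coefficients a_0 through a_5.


Ansatz: y(x) = sum_{n>=0} a_n x^n, so y'(x) = sum_{n>=1} n a_n x^(n-1) and y''(x) = sum_{n>=2} n(n-1) a_n x^(n-2).
Substitute into P(x) y'' + Q(x) y' + R(x) y = 0 with P(x) = 1, Q(x) = 0, R(x) = x^2 + x - 3, and match powers of x.
Initial conditions: a_0 = 3, a_1 = 0.
Setting the coefficient of each power of x to zero and solving order by order (substituting the coefficients already found):
  x^0: 2 a_2 - 3 a_0 = 0  ->  2 a_2 = 3 a_0 = 9  ->  a_2 = 9/2
  x^1: 6 a_3 - 3 a_1 + a_0 = 0  ->  6 a_3 = 3 a_1 - a_0 = -3  ->  a_3 = -1/2
  x^2: 12 a_4 - 3 a_2 + a_1 + a_0 = 0  ->  12 a_4 = 3 a_2 - a_1 - a_0 = 21/2  ->  a_4 = 7/8
  x^3: 20 a_5 - 3 a_3 + a_2 + a_1 = 0  ->  20 a_5 = 3 a_3 - a_2 - a_1 = -6  ->  a_5 = -3/10
Truncated series: y(x) = 3 + (9/2) x^2 - (1/2) x^3 + (7/8) x^4 - (3/10) x^5 + O(x^6).

a_0 = 3; a_1 = 0; a_2 = 9/2; a_3 = -1/2; a_4 = 7/8; a_5 = -3/10


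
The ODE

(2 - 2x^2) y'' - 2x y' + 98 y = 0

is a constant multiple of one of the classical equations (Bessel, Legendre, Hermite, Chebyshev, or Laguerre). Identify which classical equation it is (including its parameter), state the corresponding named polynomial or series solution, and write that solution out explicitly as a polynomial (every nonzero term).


All three coefficients share the factor 2; dividing through by 2 gives  (1 - x^2) y'' - x y' + 49 y = 0.
This matches the Chebyshev equation (1 - x^2) y'' - x y' + n^2 y = 0 (note the -x y' term, not -2x y') with n^2 = 49, so n = 7; the polynomial solution is T_7(x).
With y = sum_k a_k x^k, matching x^k gives (k+2)(k+1) a_{k+2} = (k^2 - n^2) a_k = (k - 7)(k + 7) a_k. The right side vanishes at k = 7, so the series with the parity of 7 terminates at degree 7.
Standard normalization: leading coefficient of T_n is 2^(n-1), so a_7 = 2^6 = 64. Work downward with a_k = (k+1)(k+2) a_{k+2} / ((k - 7)(k + 7)):
  a_5 = (6)(7)(64) / ((5 - 7)(5 + 7)) = 2688/(-24) = -112
  a_3 = (4)(5)(-112) / ((3 - 7)(3 + 7)) = -2240/(-40) = 56
  a_1 = (2)(3)(56) / ((1 - 7)(1 + 7)) = 336/(-48) = -7
Hence T_7(x) = 64 x^7 - 112 x^5 + 56 x^3 - 7 x.

T_7(x); series = 64 x^7 - 112 x^5 + 56 x^3 - 7 x


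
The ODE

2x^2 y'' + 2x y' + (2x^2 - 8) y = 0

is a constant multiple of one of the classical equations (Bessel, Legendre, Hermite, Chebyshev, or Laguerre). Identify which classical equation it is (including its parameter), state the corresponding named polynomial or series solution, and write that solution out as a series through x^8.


All three coefficients share the factor 2; dividing through by 2 gives  x^2 y'' + x y' + (x^2 - 4) y = 0.
This matches the Bessel equation x^2 y'' + x y' + (x^2 - nu^2) y = 0 with nu^2 = 4, so nu = 2; the solution bounded at x = 0 is J_2(x).
Frobenius at x = 0: indicial roots ±nu; for r = nu the recurrence k(k + 2nu) c_k = -c_{k-2} gives the standard series J_nu(x) = sum_{k>=0} (-1)^k / (k! (k+nu)!) (x/2)^(2k+nu). Evaluate the first 4 terms:
  k = 0: (-1)^0 / (0! * 2! * 2^2) x^2 = 1/(1*2*4) x^2 = (1/8) x^2
  k = 1: (-1)^1 / (1! * 3! * 2^4) x^4 = -1/(1*6*16) x^4 = (-1/96) x^4
  k = 2: (-1)^2 / (2! * 4! * 2^6) x^6 = 1/(2*24*64) x^6 = (1/3072) x^6
  k = 3: (-1)^3 / (3! * 5! * 2^8) x^8 = -1/(6*120*256) x^8 = (-1/184320) x^8
Hence J_2(x) = -x^8/184320 + x^6/3072 - x^4/96 + x^2/8 + ....

J_2(x); series = -x^8/184320 + x^6/3072 - x^4/96 + x^2/8


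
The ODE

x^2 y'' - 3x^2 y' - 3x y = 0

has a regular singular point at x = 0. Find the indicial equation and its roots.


Divide by x^2 to reach normal form y'' + P_1(x) y' + P_2(x) y = 0 with P_1(x) = -3 and P_2(x) = -3/x.
x = 0 is a singular point because the y-coefficient -3/x has a pole at x = 0.
It is a regular singular point because x P_1(x) = p(x) = -3x and x^2 P_2(x) = q(x) = -3x are polynomials, hence analytic at x = 0.
p(0) = 0,  q(0) = 0.
Indicial equation: r(r-1) + p(0) r + q(0) = 0, i.e. r^2 + (p(0) - 1) r + q(0) = 0, i.e. r^2 - 1 r = 0.
Discriminant: (-1)^2 - 4(0) = 1, so r = (1 ± 1)/2.
Solving: r_1 = 1, r_2 = 0.

indicial: r^2 - 1 r = 0; roots r_1 = 1, r_2 = 0


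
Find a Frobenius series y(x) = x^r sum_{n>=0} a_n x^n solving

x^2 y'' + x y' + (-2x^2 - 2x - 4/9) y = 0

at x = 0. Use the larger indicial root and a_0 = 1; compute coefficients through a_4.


Write in Frobenius form y'' + (p(x)/x) y' + (q(x)/x^2) y = 0:
  p(x) = 1,  q(x) = -2x^2 - 2x - 4/9.
Indicial equation: r(r-1) + (1) r + (-4/9) = 0 -> roots r_1 = 2/3, r_2 = -2/3.
Take r = r_1 = 2/3. Let y(x) = x^r sum_{n>=0} a_n x^n with a_0 = 1.
Substitute y = x^r sum a_n x^n and match x^{r+n}. The recurrence is
  D(n) a_n - 2 a_{n-1} - 2 a_{n-2} = 0,  where D(n) = (r+n)(r+n-1) + (1)(r+n) + (-4/9).
  a_n = [2 a_{n-1} + 2 a_{n-2}] / D(n).
Since the indicial polynomial factors as (r - r_1)(r - r_2), D(n) = (r_1 + n - r_1)(r_1 + n - r_2) = n(n + 4/3).
Evaluating step by step (a_0 = 1):
  n = 1: D(1) = 1(1 + 4/3) = 7/3; numerator = 2(1) = 2; a_1 = (2)/(7/3) = 6/7
  n = 2: D(2) = 2(2 + 4/3) = 20/3; numerator = 2(6/7) + 2(1) = 26/7; a_2 = (26/7)/(20/3) = 39/70
  n = 3: D(3) = 3(3 + 4/3) = 13; numerator = 2(39/70) + 2(6/7) = 99/35; a_3 = (99/35)/(13) = 99/455
  n = 4: D(4) = 4(4 + 4/3) = 64/3; numerator = 2(99/455) + 2(39/70) = 141/91; a_4 = (141/91)/(64/3) = 423/5824

r = 2/3; a_0 = 1; a_1 = 6/7; a_2 = 39/70; a_3 = 99/455; a_4 = 423/5824


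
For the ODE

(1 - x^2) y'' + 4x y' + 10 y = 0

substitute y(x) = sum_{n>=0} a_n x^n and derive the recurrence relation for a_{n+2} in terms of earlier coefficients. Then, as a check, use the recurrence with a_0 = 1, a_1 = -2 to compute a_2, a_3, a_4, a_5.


Substitute y = sum_n a_n x^n.
(1 - 1 x^2) y'' contributes (n+2)(n+1) a_{n+2} - n(n-1) a_n at x^n.
4 x y'(x) contributes 4 n a_n at x^n.
10 y(x) contributes 10 a_n at x^n.
Matching x^n: (n+2)(n+1) a_{n+2} + (-n(n-1) + 4 n + 10) a_n = 0.
Thus a_{n+2} = (n(n-1) - 4 n - 10) / ((n+1)(n+2)) * a_n.

Check with a_0 = 1, a_1 = -2 (apply the recurrence for n = 0, 1, 2, 3): a_0 = 1, a_1 = -2, a_2 = -5, a_3 = 14/3, a_4 = 20/3, a_5 = -56/15.

a_(n+2) = (n(n-1) - 4 n - 10) / ((n+1)(n+2)) * a_n; check: a_0 = 1, a_1 = -2, a_2 = -5, a_3 = 14/3, a_4 = 20/3, a_5 = -56/15


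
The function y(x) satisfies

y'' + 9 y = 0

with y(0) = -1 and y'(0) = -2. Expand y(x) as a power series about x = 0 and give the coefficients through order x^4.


Ansatz: y(x) = sum_{n>=0} a_n x^n, so y'(x) = sum_{n>=1} n a_n x^(n-1) and y''(x) = sum_{n>=2} n(n-1) a_n x^(n-2).
Substitute into P(x) y'' + Q(x) y' + R(x) y = 0 with P(x) = 1, Q(x) = 0, R(x) = 9, and match powers of x.
Initial conditions: a_0 = -1, a_1 = -2.
Setting the coefficient of each power of x to zero and solving order by order (substituting the coefficients already found):
  x^0: 2 a_2 + 9 a_0 = 0  ->  2 a_2 = -9 a_0 = 9  ->  a_2 = 9/2
  x^1: 6 a_3 + 9 a_1 = 0  ->  6 a_3 = -9 a_1 = 18  ->  a_3 = 3
  x^2: 12 a_4 + 9 a_2 = 0  ->  12 a_4 = -9 a_2 = -81/2  ->  a_4 = -27/8
Truncated series: y(x) = -1 - 2 x + (9/2) x^2 + 3 x^3 - (27/8) x^4 + O(x^5).

a_0 = -1; a_1 = -2; a_2 = 9/2; a_3 = 3; a_4 = -27/8


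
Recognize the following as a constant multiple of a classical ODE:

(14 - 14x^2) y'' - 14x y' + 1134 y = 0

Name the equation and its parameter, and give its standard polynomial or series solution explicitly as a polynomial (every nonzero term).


All three coefficients share the factor 14; dividing through by 14 gives  (1 - x^2) y'' - x y' + 81 y = 0.
This matches the Chebyshev equation (1 - x^2) y'' - x y' + n^2 y = 0 (note the -x y' term, not -2x y') with n^2 = 81, so n = 9; the polynomial solution is T_9(x).
With y = sum_k a_k x^k, matching x^k gives (k+2)(k+1) a_{k+2} = (k^2 - n^2) a_k = (k - 9)(k + 9) a_k. The right side vanishes at k = 9, so the series with the parity of 9 terminates at degree 9.
Standard normalization: leading coefficient of T_n is 2^(n-1), so a_9 = 2^8 = 256. Work downward with a_k = (k+1)(k+2) a_{k+2} / ((k - 9)(k + 9)):
  a_7 = (8)(9)(256) / ((7 - 9)(7 + 9)) = 18432/(-32) = -576
  a_5 = (6)(7)(-576) / ((5 - 9)(5 + 9)) = -24192/(-56) = 432
  a_3 = (4)(5)(432) / ((3 - 9)(3 + 9)) = 8640/(-72) = -120
  a_1 = (2)(3)(-120) / ((1 - 9)(1 + 9)) = -720/(-80) = 9
Hence T_9(x) = 256 x^9 - 576 x^7 + 432 x^5 - 120 x^3 + 9 x.

T_9(x); series = 256 x^9 - 576 x^7 + 432 x^5 - 120 x^3 + 9 x


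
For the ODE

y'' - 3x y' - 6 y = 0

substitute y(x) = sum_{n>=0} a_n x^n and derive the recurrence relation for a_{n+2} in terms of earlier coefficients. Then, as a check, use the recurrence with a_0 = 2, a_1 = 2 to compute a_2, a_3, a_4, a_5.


Substitute y = sum_n a_n x^n.
y''(x) has coefficient (n+2)(n+1) a_{n+2} at x^n;
-3 x y'(x) has coefficient -3 n a_n at x^n (shift);
-6 y(x) has coefficient -6 a_n at x^n.
Matching x^n: (n+2)(n+1) a_{n+2} + (-3n - 6) a_n = 0.
Thus a_{n+2} = (3n + 6) / ((n+1)(n+2)) * a_n.

Check with a_0 = 2, a_1 = 2 (apply the recurrence for n = 0, 1, 2, 3): a_0 = 2, a_1 = 2, a_2 = 6, a_3 = 3, a_4 = 6, a_5 = 9/4.

a_(n+2) = (3n + 6) / ((n+1)(n+2)) * a_n; check: a_0 = 2, a_1 = 2, a_2 = 6, a_3 = 3, a_4 = 6, a_5 = 9/4


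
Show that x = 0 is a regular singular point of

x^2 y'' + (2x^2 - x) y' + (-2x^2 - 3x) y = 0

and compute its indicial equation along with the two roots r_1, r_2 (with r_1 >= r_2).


Divide by x^2 to reach normal form y'' + P_1(x) y' + P_2(x) y = 0 with P_1(x) = 2 - 1/x and P_2(x) = -2 - 3/x.
x = 0 is a singular point because the y'-coefficient 2 - 1/x has a pole at x = 0 and the y-coefficient -2 - 3/x has a pole at x = 0.
It is a regular singular point because x P_1(x) = p(x) = 2x - 1 and x^2 P_2(x) = q(x) = -2x^2 - 3x are polynomials, hence analytic at x = 0.
p(0) = -1,  q(0) = 0.
Indicial equation: r(r-1) + p(0) r + q(0) = 0, i.e. r^2 + (p(0) - 1) r + q(0) = 0, i.e. r^2 - 2 r = 0.
Discriminant: (-2)^2 - 4(0) = 4, so r = (2 ± 2)/2.
Solving: r_1 = 2, r_2 = 0.

indicial: r^2 - 2 r = 0; roots r_1 = 2, r_2 = 0
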